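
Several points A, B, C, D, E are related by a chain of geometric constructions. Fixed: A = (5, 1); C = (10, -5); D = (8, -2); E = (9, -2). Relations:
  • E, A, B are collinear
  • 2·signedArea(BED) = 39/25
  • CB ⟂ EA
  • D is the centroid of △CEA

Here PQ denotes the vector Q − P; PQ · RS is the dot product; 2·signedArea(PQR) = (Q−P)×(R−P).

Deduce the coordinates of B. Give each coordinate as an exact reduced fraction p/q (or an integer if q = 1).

B = (277/25, -89/25)

1. B_x = 277/25  [E, A, B are collinear ∩ CB ⟂ EA]
2. B_y = -89/25  [E, A, B are collinear ∩ CB ⟂ EA]
   → B = (277/25, -89/25)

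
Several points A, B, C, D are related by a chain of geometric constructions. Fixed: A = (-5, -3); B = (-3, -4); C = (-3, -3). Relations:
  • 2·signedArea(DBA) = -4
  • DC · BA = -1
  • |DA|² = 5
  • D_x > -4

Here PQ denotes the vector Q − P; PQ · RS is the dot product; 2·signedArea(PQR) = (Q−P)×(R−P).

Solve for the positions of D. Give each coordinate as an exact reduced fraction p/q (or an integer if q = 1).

D = (-3, -2)

1. D_x = -3  [DC · BA = -1 ∩ 2·signedArea(DBA) = -4]
2. D_y = -2  [DC · BA = -1 ∩ 2·signedArea(DBA) = -4]
   → D = (-3, -2)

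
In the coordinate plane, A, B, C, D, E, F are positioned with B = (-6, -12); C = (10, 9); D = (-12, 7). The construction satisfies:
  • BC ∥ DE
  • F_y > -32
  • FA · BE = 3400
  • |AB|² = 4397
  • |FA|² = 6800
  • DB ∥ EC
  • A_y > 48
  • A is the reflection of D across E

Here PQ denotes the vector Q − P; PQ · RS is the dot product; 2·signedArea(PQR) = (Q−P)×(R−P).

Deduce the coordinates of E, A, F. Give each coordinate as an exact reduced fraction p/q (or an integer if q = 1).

A = (20, 49)
E = (4, 28)
F = (0, -31)

1. E_x = 4  [DB ∥ EC ∩ BC ∥ DE]
2. E_y = 28  [DB ∥ EC ∩ BC ∥ DE]
   → E = (4, 28)
3. A_x = 20  [A is the reflection of D across E]
4. A_y = 49  [A is the reflection of D across E]
   → A = (20, 49)
5. F_x = 0  [line -10·x + -40·y + -1240 = 0 ∩ |FA|² = 6800]
6. F_y = -31  [line -10·x + -40·y + -1240 = 0 ∩ |FA|² = 6800]
   → F = (0, -31)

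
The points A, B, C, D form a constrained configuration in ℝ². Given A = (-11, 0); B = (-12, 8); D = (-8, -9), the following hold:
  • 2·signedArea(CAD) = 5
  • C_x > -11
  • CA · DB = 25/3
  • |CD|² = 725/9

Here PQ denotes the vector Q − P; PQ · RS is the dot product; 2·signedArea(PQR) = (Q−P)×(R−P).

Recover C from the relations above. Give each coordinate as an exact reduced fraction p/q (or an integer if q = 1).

C = (-31/3, -1/3)

1. C_x = -31/3  [2·signedArea(CAD) = 5 ∩ CA · DB = 25/3]
2. C_y = -1/3  [2·signedArea(CAD) = 5 ∩ CA · DB = 25/3]
   → C = (-31/3, -1/3)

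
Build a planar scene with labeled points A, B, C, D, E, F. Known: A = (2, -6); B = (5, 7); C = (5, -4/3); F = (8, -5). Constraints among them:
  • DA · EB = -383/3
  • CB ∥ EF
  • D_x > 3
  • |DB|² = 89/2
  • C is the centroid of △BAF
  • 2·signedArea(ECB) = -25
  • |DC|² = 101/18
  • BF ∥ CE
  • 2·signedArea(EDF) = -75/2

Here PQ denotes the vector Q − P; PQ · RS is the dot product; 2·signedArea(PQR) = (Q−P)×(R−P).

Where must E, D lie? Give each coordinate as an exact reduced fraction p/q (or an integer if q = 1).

1. E_x = 8  [CB ∥ EF ∩ BF ∥ CE]
2. E_y = -40/3  [CB ∥ EF ∩ BF ∥ CE]
   → E = (8, -40/3)
3. D_x = 7/2  [DA · EB = -383/3 ∩ 2·signedArea(EDF) = -75/2]
4. D_y = 1/2  [DA · EB = -383/3 ∩ 2·signedArea(EDF) = -75/2]
   → D = (7/2, 1/2)

D = (7/2, 1/2)
E = (8, -40/3)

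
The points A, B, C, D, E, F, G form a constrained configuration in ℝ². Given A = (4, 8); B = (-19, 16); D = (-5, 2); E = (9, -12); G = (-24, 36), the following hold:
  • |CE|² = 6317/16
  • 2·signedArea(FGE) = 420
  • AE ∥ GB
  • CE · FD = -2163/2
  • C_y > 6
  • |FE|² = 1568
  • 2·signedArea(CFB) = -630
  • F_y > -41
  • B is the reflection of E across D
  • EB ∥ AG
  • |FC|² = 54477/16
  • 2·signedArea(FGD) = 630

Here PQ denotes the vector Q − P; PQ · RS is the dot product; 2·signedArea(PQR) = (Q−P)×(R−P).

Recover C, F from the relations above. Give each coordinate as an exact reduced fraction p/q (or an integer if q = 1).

1. F_x = 37  [2·signedArea(FGE) = 420 ∩ 2·signedArea(FGD) = 630]
2. F_y = -40  [2·signedArea(FGE) = 420 ∩ 2·signedArea(FGD) = 630]
   → F = (37, -40)
3. C_x = 7/4  [2·signedArea(CFB) = -630 ∩ CE · FD = -2163/2]
4. C_y = 13/2  [2·signedArea(CFB) = -630 ∩ CE · FD = -2163/2]
   → C = (7/4, 13/2)

C = (7/4, 13/2)
F = (37, -40)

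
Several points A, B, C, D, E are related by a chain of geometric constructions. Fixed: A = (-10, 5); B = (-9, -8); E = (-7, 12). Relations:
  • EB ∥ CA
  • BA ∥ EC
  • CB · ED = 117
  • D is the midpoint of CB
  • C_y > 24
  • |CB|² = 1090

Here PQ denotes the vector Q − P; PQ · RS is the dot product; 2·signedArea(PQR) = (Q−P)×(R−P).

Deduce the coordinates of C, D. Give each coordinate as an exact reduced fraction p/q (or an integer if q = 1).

C = (-8, 25)
D = (-17/2, 17/2)

1. C_x = -8  [EB ∥ CA ∩ BA ∥ EC]
2. C_y = 25  [EB ∥ CA ∩ BA ∥ EC]
   → C = (-8, 25)
3. D_x = -17/2  [D is the midpoint of CB]
4. D_y = 17/2  [D is the midpoint of CB]
   → D = (-17/2, 17/2)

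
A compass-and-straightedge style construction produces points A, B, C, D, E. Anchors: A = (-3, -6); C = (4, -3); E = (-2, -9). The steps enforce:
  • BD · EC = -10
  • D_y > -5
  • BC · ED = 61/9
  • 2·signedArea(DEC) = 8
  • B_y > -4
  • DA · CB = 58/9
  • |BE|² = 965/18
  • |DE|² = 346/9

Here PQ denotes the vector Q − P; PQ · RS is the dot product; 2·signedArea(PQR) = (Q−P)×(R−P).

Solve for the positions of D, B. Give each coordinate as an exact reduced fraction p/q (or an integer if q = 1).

B = (17/6, -7/2)
D = (5/3, -4)

1. D_x = 5/3  [line -6·x + 6·y + 34 = 0 ∩ |DE|² = 346/9]
2. D_y = -4  [line -6·x + 6·y + 34 = 0 ∩ |DE|² = 346/9]
   → D = (5/3, -4)
3. B_x = 17/6  [DA · CB = 58/9 ∩ BC · ED = 61/9]
4. B_y = -7/2  [DA · CB = 58/9 ∩ BC · ED = 61/9]
   → B = (17/6, -7/2)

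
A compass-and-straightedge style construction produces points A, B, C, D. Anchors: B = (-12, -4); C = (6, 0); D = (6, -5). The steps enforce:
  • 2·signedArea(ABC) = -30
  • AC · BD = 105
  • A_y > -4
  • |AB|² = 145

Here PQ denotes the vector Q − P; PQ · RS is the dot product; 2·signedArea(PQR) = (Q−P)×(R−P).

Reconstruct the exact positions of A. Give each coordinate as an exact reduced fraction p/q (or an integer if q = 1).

1. A_x = 0  [AC · BD = 105 ∩ 2·signedArea(ABC) = -30]
2. A_y = -3  [AC · BD = 105 ∩ 2·signedArea(ABC) = -30]
   → A = (0, -3)

A = (0, -3)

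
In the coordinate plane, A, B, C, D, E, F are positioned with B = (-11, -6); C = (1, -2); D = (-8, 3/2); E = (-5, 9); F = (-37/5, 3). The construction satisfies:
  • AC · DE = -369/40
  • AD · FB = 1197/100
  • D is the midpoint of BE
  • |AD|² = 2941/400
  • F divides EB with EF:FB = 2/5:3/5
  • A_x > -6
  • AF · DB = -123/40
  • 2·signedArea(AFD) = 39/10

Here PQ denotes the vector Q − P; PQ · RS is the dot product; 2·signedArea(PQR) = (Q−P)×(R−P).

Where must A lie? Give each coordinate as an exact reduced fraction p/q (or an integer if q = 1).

A = (-53/10, 7/4)

1. A_x = -53/10  [AF · DB = -123/40 ∩ 2·signedArea(AFD) = 39/10]
2. A_y = 7/4  [AF · DB = -123/40 ∩ 2·signedArea(AFD) = 39/10]
   → A = (-53/10, 7/4)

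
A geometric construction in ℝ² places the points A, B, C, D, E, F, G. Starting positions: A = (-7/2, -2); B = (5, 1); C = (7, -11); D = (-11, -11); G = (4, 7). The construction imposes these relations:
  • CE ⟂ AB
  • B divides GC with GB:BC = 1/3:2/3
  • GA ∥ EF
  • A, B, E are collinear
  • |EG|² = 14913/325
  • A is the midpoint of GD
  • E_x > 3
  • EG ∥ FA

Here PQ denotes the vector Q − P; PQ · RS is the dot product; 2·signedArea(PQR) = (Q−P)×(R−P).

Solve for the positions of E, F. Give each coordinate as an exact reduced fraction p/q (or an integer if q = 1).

1. E_x = 979/325  [A, B, E are collinear ∩ CE ⟂ AB]
2. E_y = 97/325  [A, B, E are collinear ∩ CE ⟂ AB]
   → E = (979/325, 97/325)
3. F_x = -2917/650  [EG ∥ FA ∩ GA ∥ EF]
4. F_y = -2828/325  [EG ∥ FA ∩ GA ∥ EF]
   → F = (-2917/650, -2828/325)

E = (979/325, 97/325)
F = (-2917/650, -2828/325)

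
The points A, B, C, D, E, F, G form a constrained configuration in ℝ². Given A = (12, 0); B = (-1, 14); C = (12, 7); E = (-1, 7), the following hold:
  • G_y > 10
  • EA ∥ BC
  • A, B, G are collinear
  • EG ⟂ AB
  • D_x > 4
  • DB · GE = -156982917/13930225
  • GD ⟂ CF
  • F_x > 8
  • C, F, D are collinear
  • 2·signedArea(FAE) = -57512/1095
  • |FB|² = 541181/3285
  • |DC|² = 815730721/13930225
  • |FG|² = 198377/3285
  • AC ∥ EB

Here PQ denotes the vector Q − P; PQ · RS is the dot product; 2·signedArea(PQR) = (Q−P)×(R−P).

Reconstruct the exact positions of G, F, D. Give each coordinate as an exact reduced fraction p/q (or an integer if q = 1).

1. G_x = 909/365  [A, B, G are collinear ∩ EG ⟂ AB]
2. G_y = 3738/365  [A, B, G are collinear ∩ EG ⟂ AB]
   → G = (909/365, 3738/365)
3. F_x = 3223/365  [line -7·x + -13·y + 149492/1095 = 0 ∩ |FG|² = 198377/3285]
4. F_y = 6293/1095  [line -7·x + -13·y + 149492/1095 = 0 ∩ |FG|² = 198377/3285]
   → F = (3223/365, 6293/1095)
5. D_x = 68027469/13930225  [C, F, D are collinear ∩ GD ⟂ CF]
6. D_y = 58325883/13930225  [C, F, D are collinear ∩ GD ⟂ CF]
   → D = (68027469/13930225, 58325883/13930225)

D = (68027469/13930225, 58325883/13930225)
F = (3223/365, 6293/1095)
G = (909/365, 3738/365)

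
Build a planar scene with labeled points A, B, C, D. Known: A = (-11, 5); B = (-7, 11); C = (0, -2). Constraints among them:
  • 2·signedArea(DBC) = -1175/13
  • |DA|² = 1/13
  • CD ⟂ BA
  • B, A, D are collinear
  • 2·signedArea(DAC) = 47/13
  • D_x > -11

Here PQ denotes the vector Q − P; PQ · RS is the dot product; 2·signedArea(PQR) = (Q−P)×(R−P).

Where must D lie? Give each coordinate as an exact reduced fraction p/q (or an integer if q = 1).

D = (-141/13, 68/13)

1. D_x = -141/13  [B, A, D are collinear ∩ CD ⟂ BA]
2. D_y = 68/13  [B, A, D are collinear ∩ CD ⟂ BA]
   → D = (-141/13, 68/13)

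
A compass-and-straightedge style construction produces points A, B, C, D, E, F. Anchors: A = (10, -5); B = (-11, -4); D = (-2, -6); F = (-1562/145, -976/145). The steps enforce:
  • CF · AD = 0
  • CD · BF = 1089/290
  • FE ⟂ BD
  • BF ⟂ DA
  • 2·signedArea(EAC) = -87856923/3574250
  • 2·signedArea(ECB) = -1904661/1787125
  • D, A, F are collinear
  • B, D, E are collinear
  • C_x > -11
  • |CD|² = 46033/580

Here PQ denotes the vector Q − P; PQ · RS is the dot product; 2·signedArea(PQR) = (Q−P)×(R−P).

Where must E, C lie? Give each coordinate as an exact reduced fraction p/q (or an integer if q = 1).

C = (-3157/290, -778/145)
E = (-125774/12325, -51478/12325)

1. E_x = -125774/12325  [B, D, E are collinear ∩ FE ⟂ BD]
2. E_y = -51478/12325  [B, D, E are collinear ∩ FE ⟂ BD]
   → E = (-125774/12325, -51478/12325)
3. C_x = -3157/290  [CF · AD = 0 ∩ 2·signedArea(ECB) = -1904661/1787125]
4. C_y = -778/145  [CF · AD = 0 ∩ 2·signedArea(ECB) = -1904661/1787125]
   → C = (-3157/290, -778/145)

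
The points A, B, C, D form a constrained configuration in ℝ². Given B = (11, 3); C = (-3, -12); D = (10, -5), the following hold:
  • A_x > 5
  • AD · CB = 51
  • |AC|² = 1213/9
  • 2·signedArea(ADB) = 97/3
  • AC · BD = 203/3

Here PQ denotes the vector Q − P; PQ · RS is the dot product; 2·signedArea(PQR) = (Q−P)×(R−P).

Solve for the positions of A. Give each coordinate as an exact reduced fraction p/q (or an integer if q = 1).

A = (6, -14/3)

1. A_x = 6  [AD · CB = 51 ∩ 2·signedArea(ADB) = 97/3]
2. A_y = -14/3  [AD · CB = 51 ∩ 2·signedArea(ADB) = 97/3]
   → A = (6, -14/3)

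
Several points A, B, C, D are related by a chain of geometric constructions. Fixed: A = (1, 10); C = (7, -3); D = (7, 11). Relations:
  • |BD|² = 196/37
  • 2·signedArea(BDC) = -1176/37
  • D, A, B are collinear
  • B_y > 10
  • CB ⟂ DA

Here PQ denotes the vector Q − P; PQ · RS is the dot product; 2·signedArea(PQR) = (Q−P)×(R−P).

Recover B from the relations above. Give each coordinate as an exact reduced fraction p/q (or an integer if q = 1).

B = (175/37, 393/37)

1. B_x = 175/37  [D, A, B are collinear ∩ CB ⟂ DA]
2. B_y = 393/37  [D, A, B are collinear ∩ CB ⟂ DA]
   → B = (175/37, 393/37)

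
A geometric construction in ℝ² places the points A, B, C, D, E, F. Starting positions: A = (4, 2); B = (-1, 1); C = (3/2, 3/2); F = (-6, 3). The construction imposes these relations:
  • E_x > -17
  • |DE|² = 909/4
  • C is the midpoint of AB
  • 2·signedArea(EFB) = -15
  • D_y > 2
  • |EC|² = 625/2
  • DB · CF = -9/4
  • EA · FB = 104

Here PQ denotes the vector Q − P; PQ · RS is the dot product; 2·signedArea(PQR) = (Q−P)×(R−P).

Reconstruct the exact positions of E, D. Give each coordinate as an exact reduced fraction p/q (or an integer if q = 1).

D = (-1, 5/2)
E = (-16, 4)

1. E_x = -16  [EA · FB = 104 ∩ 2·signedArea(EFB) = -15]
2. E_y = 4  [EA · FB = 104 ∩ 2·signedArea(EFB) = -15]
   → E = (-16, 4)
3. D_x = -1  [line 15/2·x + -3/2·y + 45/4 = 0 ∩ |DE|² = 909/4]
4. D_y = 5/2  [line 15/2·x + -3/2·y + 45/4 = 0 ∩ |DE|² = 909/4]
   → D = (-1, 5/2)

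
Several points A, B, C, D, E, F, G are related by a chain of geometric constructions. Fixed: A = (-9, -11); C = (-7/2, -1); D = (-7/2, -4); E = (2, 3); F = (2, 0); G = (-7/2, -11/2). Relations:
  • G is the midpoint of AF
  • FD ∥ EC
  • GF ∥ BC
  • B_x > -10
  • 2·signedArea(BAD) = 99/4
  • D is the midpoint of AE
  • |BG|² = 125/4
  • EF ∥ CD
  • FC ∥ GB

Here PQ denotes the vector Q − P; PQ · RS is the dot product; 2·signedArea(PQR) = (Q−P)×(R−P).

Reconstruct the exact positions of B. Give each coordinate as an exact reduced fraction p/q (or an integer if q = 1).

1. B_x = -9  [GF ∥ BC ∩ FC ∥ GB]
2. B_y = -13/2  [GF ∥ BC ∩ FC ∥ GB]
   → B = (-9, -13/2)

B = (-9, -13/2)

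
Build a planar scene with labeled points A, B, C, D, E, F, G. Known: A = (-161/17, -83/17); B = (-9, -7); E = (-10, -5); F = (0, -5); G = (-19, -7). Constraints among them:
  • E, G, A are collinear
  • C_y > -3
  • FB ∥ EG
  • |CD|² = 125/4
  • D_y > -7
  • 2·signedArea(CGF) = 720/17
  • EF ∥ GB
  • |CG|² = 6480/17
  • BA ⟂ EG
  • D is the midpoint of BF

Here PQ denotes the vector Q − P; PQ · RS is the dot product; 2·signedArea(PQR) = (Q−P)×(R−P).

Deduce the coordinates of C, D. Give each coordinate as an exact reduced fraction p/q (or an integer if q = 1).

C = (1/17, -47/17)
D = (-9/2, -6)

1. C_x = 1/17  [line -2·x + 19·y + 895/17 = 0 ∩ |CG|² = 6480/17]
2. C_y = -47/17  [line -2·x + 19·y + 895/17 = 0 ∩ |CG|² = 6480/17]
   → C = (1/17, -47/17)
3. D_x = -9/2  [D is the midpoint of BF]
4. D_y = -6  [D is the midpoint of BF]
   → D = (-9/2, -6)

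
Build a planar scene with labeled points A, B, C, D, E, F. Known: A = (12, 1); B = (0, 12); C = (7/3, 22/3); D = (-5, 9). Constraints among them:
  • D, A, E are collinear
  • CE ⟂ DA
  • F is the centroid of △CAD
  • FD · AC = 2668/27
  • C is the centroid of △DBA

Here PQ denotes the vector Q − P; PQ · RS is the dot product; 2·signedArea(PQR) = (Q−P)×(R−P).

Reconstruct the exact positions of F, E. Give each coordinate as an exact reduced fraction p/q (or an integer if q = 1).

E = (581/353, 2073/353)
F = (28/9, 52/9)

1. F_x = 28/9  [F is the centroid of △CAD]
2. F_y = 52/9  [F is the centroid of △CAD]
   → F = (28/9, 52/9)
3. E_x = 581/353  [D, A, E are collinear ∩ CE ⟂ DA]
4. E_y = 2073/353  [D, A, E are collinear ∩ CE ⟂ DA]
   → E = (581/353, 2073/353)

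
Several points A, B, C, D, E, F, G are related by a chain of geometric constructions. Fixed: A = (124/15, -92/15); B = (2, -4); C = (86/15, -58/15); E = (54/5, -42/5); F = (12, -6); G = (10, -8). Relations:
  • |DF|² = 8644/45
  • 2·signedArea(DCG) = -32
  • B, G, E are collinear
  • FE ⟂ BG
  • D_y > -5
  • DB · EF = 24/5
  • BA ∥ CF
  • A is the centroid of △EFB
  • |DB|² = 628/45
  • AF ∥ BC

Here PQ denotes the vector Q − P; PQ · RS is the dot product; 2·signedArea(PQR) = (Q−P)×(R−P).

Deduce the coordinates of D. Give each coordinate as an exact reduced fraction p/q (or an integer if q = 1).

1. D_x = -26/15  [2·signedArea(DCG) = -32 ∩ DB · EF = 24/5]
2. D_y = -62/15  [2·signedArea(DCG) = -32 ∩ DB · EF = 24/5]
   → D = (-26/15, -62/15)

D = (-26/15, -62/15)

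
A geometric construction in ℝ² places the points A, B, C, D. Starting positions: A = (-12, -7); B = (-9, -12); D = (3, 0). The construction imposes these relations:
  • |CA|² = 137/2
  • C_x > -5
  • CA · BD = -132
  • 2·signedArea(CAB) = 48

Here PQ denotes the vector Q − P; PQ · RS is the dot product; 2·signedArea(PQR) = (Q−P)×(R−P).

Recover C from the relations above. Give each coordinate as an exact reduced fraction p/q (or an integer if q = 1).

C = (-9/2, -7/2)

1. C_x = -9/2  [2·signedArea(CAB) = 48 ∩ CA · BD = -132]
2. C_y = -7/2  [2·signedArea(CAB) = 48 ∩ CA · BD = -132]
   → C = (-9/2, -7/2)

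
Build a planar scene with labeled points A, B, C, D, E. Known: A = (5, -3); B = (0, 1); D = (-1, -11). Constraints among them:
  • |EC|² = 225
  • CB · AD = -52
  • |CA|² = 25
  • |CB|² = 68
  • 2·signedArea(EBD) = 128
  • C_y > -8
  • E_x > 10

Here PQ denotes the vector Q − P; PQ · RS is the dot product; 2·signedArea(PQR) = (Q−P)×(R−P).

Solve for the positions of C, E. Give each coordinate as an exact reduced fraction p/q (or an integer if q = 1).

C = (2, -7)
E = (11, 5)

1. C_x = 2  [line 6·x + 8·y + 44 = 0 ∩ |CA|² = 25]
2. C_y = -7  [line 6·x + 8·y + 44 = 0 ∩ |CA|² = 25]
   → C = (2, -7)
3. E_x = 11  [line 12·x + -1·y + -127 = 0 ∩ |EC|² = 225]
4. E_y = 5  [line 12·x + -1·y + -127 = 0 ∩ |EC|² = 225]
   → E = (11, 5)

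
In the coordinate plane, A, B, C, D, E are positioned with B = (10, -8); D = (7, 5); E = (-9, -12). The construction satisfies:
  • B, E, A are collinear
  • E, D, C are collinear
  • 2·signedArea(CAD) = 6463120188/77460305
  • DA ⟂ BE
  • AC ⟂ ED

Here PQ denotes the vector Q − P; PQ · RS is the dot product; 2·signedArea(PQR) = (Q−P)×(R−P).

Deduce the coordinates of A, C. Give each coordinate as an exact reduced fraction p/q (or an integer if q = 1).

A = (3675/377, -3036/377)
C = (364959/205465, -113052/205465)

1. A_x = 3675/377  [B, E, A are collinear ∩ DA ⟂ BE]
2. A_y = -3036/377  [B, E, A are collinear ∩ DA ⟂ BE]
   → A = (3675/377, -3036/377)
3. C_x = 364959/205465  [E, D, C are collinear ∩ AC ⟂ ED]
4. C_y = -113052/205465  [E, D, C are collinear ∩ AC ⟂ ED]
   → C = (364959/205465, -113052/205465)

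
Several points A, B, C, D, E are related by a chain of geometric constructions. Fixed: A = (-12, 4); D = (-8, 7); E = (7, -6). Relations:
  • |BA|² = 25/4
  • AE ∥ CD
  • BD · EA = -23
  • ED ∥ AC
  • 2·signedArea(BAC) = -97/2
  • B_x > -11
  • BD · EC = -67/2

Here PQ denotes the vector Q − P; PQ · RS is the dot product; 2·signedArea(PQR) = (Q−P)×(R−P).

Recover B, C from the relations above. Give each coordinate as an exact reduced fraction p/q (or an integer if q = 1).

1. B_x = -10  [line 19·x + -10·y + 245 = 0 ∩ |BA|² = 25/4]
2. B_y = 11/2  [line 19·x + -10·y + 245 = 0 ∩ |BA|² = 25/4]
   → B = (-10, 11/2)
3. C_x = -27  [AE ∥ CD ∩ ED ∥ AC]
4. C_y = 17  [AE ∥ CD ∩ ED ∥ AC]
   → C = (-27, 17)

B = (-10, 11/2)
C = (-27, 17)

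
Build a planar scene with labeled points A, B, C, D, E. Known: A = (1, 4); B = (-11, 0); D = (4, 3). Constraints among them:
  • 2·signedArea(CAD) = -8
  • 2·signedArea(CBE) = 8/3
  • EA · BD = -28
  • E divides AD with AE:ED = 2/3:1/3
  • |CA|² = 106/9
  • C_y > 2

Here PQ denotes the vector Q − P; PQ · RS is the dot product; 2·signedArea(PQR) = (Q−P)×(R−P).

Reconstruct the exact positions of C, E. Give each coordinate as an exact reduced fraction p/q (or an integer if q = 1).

C = (-2, 7/3)
E = (3, 10/3)

1. C_x = -2  [line 1·x + 3·y + -5 = 0 ∩ |CA|² = 106/9]
2. C_y = 7/3  [line 1·x + 3·y + -5 = 0 ∩ |CA|² = 106/9]
   → C = (-2, 7/3)
3. E_x = 3  [E divides AD with AE:ED = 2/3:1/3]
4. E_y = 10/3  [E divides AD with AE:ED = 2/3:1/3]
   → E = (3, 10/3)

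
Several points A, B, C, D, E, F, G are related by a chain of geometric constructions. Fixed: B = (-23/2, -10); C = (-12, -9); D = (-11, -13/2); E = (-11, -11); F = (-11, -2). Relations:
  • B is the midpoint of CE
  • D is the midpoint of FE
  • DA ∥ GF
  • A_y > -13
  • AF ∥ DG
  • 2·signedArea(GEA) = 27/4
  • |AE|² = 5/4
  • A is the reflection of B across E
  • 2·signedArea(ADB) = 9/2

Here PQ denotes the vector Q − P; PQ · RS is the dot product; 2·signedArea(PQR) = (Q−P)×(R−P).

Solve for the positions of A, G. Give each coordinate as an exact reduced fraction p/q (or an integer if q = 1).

1. A_x = -21/2  [A is the reflection of B across E]
2. A_y = -12  [A is the reflection of B across E]
   → A = (-21/2, -12)
3. G_x = -23/2  [DA ∥ GF ∩ AF ∥ DG]
4. G_y = 7/2  [DA ∥ GF ∩ AF ∥ DG]
   → G = (-23/2, 7/2)

A = (-21/2, -12)
G = (-23/2, 7/2)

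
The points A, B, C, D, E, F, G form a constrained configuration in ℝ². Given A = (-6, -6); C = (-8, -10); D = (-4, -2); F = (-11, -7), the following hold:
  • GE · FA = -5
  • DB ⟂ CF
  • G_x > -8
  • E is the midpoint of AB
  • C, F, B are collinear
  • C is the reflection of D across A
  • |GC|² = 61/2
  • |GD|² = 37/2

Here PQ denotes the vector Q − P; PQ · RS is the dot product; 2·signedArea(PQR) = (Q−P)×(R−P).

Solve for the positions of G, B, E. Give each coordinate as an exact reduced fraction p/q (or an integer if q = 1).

1. B_x = -10  [C, F, B are collinear ∩ DB ⟂ CF]
2. B_y = -8  [C, F, B are collinear ∩ DB ⟂ CF]
   → B = (-10, -8)
3. E_x = -8  [E is the midpoint of AB]
4. E_y = -7  [E is the midpoint of AB]
   → E = (-8, -7)
5. G_x = -15/2  [line -5·x + -1·y + -42 = 0 ∩ |GD|² = 37/2]
6. G_y = -9/2  [line -5·x + -1·y + -42 = 0 ∩ |GD|² = 37/2]
   → G = (-15/2, -9/2)

B = (-10, -8)
E = (-8, -7)
G = (-15/2, -9/2)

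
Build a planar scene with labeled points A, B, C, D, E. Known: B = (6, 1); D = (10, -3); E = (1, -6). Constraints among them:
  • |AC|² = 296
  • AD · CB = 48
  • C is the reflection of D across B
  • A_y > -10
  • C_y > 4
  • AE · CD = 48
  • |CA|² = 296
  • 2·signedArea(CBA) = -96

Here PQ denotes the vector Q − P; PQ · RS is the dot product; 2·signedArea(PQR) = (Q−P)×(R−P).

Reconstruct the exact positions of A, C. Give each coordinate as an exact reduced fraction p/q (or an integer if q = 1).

A = (-8, -9)
C = (2, 5)

1. C_x = 2  [C is the reflection of D across B]
2. C_y = 5  [C is the reflection of D across B]
   → C = (2, 5)
3. A_x = -8  [AD · CB = 48 ∩ 2·signedArea(CBA) = -96]
4. A_y = -9  [AD · CB = 48 ∩ 2·signedArea(CBA) = -96]
   → A = (-8, -9)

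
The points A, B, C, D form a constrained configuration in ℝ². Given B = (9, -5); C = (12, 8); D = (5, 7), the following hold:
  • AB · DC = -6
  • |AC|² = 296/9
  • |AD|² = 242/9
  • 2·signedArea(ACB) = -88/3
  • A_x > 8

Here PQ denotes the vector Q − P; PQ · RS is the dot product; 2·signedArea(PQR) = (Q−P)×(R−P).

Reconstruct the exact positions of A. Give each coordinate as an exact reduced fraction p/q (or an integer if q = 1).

1. A_x = 26/3  [2·signedArea(ACB) = -88/3 ∩ AB · DC = -6]
2. A_y = 10/3  [2·signedArea(ACB) = -88/3 ∩ AB · DC = -6]
   → A = (26/3, 10/3)

A = (26/3, 10/3)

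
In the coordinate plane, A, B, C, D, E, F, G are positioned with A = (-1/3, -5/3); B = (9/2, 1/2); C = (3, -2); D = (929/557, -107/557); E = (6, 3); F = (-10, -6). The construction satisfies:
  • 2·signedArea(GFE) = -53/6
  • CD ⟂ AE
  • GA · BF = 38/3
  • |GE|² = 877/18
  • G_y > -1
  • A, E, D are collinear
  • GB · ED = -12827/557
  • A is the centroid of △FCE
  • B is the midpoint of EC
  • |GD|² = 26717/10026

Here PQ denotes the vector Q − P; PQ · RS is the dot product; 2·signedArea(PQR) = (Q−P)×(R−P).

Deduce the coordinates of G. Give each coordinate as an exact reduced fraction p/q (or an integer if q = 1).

1. G_x = 1/6  [GB · ED = -12827/557 ∩ GA · BF = 38/3]
2. G_y = -5/6  [GB · ED = -12827/557 ∩ GA · BF = 38/3]
   → G = (1/6, -5/6)

G = (1/6, -5/6)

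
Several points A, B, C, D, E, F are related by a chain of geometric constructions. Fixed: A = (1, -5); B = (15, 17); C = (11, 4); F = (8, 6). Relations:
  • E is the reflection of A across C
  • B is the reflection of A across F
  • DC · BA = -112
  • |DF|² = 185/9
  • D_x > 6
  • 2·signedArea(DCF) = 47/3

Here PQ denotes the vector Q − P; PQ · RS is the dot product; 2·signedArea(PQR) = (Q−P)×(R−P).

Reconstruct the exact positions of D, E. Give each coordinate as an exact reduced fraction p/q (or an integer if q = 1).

D = (20/3, 5/3)
E = (21, 13)

1. D_x = 20/3  [DC · BA = -112 ∩ 2·signedArea(DCF) = 47/3]
2. D_y = 5/3  [DC · BA = -112 ∩ 2·signedArea(DCF) = 47/3]
   → D = (20/3, 5/3)
3. E_x = 21  [E is the reflection of A across C]
4. E_y = 13  [E is the reflection of A across C]
   → E = (21, 13)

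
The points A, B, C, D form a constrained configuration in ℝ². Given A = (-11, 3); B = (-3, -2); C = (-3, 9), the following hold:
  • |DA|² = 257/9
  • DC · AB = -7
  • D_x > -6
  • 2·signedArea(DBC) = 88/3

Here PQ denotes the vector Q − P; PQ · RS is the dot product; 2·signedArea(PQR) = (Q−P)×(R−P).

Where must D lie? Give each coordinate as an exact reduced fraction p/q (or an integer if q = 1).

D = (-17/3, 10/3)

1. D_x = -17/3  [2·signedArea(DBC) = 88/3 ∩ DC · AB = -7]
2. D_y = 10/3  [2·signedArea(DBC) = 88/3 ∩ DC · AB = -7]
   → D = (-17/3, 10/3)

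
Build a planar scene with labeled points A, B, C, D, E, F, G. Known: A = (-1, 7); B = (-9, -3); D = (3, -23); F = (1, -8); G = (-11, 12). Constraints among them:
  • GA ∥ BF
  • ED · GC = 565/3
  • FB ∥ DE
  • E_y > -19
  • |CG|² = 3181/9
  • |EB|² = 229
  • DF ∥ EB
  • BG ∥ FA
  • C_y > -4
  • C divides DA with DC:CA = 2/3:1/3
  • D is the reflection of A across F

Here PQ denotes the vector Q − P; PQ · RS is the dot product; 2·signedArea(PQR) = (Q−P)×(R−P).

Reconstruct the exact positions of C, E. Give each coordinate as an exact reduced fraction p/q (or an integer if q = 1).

1. C_x = 1/3  [C divides DA with DC:CA = 2/3:1/3]
2. C_y = -3  [C divides DA with DC:CA = 2/3:1/3]
   → C = (1/3, -3)
3. E_x = -7  [DF ∥ EB ∩ FB ∥ DE]
4. E_y = -18  [DF ∥ EB ∩ FB ∥ DE]
   → E = (-7, -18)

C = (1/3, -3)
E = (-7, -18)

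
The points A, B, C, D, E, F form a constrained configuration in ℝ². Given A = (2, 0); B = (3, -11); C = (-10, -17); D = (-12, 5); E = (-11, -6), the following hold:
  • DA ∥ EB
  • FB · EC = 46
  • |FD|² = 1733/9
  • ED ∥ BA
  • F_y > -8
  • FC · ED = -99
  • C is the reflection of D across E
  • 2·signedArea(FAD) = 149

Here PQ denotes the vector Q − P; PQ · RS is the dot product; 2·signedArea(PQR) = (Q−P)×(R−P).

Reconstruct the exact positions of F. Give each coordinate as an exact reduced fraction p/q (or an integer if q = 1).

1. F_x = -19/3  [2·signedArea(FAD) = 149 ∩ FB · EC = 46]
2. F_y = -23/3  [2·signedArea(FAD) = 149 ∩ FB · EC = 46]
   → F = (-19/3, -23/3)

F = (-19/3, -23/3)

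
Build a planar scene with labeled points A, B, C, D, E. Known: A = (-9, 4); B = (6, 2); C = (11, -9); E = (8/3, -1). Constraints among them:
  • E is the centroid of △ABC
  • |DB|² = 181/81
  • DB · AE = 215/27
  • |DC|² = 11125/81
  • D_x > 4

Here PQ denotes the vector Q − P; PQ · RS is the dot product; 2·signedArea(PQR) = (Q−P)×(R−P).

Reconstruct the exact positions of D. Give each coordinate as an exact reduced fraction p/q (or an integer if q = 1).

D = (44/9, 1)

1. D_x = 44/9  [line -35/3·x + 5·y + 1405/27 = 0 ∩ |DC|² = 11125/81]
2. D_y = 1  [line -35/3·x + 5·y + 1405/27 = 0 ∩ |DC|² = 11125/81]
   → D = (44/9, 1)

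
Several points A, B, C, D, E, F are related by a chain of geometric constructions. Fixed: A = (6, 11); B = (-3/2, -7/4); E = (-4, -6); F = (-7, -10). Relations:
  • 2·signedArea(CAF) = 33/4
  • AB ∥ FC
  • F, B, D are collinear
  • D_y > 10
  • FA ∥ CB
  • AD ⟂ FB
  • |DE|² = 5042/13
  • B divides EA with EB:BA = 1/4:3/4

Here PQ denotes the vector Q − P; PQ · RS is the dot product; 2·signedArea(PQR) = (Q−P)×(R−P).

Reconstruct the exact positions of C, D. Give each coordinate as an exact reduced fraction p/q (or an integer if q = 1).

1. C_x = -29/2  [FA ∥ CB ∩ AB ∥ FC]
2. C_y = -91/4  [FA ∥ CB ∩ AB ∥ FC]
   → C = (-29/2, -91/4)
3. D_x = 87/13  [F, B, D are collinear ∩ AD ⟂ FB]
4. D_y = 137/13  [F, B, D are collinear ∩ AD ⟂ FB]
   → D = (87/13, 137/13)

C = (-29/2, -91/4)
D = (87/13, 137/13)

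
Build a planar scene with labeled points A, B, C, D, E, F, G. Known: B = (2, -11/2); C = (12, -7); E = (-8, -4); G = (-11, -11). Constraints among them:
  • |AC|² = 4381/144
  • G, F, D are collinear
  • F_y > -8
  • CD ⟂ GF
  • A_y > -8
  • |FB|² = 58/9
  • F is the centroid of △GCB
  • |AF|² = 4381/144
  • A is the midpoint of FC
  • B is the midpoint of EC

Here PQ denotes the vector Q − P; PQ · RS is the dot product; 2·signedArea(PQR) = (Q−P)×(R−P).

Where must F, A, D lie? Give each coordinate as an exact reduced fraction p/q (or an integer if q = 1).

A = (13/2, -89/12)
D = (63709/5545, -28087/5545)
F = (1, -47/6)

1. F_x = 1  [F is the centroid of △GCB]
2. F_y = -47/6  [F is the centroid of △GCB]
   → F = (1, -47/6)
3. A_x = 13/2  [A is the midpoint of FC]
4. A_y = -89/12  [A is the midpoint of FC]
   → A = (13/2, -89/12)
5. D_x = 63709/5545  [G, F, D are collinear ∩ CD ⟂ GF]
6. D_y = -28087/5545  [G, F, D are collinear ∩ CD ⟂ GF]
   → D = (63709/5545, -28087/5545)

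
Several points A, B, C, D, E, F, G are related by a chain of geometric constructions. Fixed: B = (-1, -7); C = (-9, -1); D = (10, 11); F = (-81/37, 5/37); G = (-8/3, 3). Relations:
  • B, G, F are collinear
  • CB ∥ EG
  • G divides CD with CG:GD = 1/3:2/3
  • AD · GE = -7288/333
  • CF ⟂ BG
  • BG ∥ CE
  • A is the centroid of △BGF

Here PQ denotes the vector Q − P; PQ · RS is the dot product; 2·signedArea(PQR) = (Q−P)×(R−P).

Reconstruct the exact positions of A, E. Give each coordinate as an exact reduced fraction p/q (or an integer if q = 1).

A = (-650/333, -143/111)
E = (-32/3, 9)

1. A_x = -650/333  [A is the centroid of △BGF]
2. A_y = -143/111  [A is the centroid of △BGF]
   → A = (-650/333, -143/111)
3. E_x = -32/3  [CB ∥ EG ∩ BG ∥ CE]
4. E_y = 9  [CB ∥ EG ∩ BG ∥ CE]
   → E = (-32/3, 9)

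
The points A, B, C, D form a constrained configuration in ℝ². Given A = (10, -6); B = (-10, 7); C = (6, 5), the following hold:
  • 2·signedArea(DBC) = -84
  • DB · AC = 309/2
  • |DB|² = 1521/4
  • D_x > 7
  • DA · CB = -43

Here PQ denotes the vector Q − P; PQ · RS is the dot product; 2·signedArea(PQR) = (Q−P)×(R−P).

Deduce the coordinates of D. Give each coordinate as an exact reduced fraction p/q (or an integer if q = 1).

D = (8, -1/2)

1. D_x = 8  [DB · AC = 309/2 ∩ DA · CB = -43]
2. D_y = -1/2  [DB · AC = 309/2 ∩ DA · CB = -43]
   → D = (8, -1/2)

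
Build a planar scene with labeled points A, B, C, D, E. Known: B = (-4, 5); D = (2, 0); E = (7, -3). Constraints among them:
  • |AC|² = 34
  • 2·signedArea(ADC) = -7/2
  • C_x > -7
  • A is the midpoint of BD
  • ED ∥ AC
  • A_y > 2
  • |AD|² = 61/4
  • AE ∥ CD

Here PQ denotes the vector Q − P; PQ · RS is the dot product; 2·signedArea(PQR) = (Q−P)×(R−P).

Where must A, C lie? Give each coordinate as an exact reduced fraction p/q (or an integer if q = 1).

1. A_x = -1  [A is the midpoint of BD]
2. A_y = 5/2  [A is the midpoint of BD]
   → A = (-1, 5/2)
3. C_x = -6  [AE ∥ CD ∩ ED ∥ AC]
4. C_y = 11/2  [AE ∥ CD ∩ ED ∥ AC]
   → C = (-6, 11/2)

A = (-1, 5/2)
C = (-6, 11/2)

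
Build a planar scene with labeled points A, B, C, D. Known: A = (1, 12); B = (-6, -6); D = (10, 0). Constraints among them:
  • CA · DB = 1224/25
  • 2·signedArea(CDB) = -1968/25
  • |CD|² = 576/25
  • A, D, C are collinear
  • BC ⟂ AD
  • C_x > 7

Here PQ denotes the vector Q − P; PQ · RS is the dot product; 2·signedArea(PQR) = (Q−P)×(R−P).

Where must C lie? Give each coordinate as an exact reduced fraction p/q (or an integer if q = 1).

C = (178/25, 96/25)

1. C_x = 178/25  [A, D, C are collinear ∩ BC ⟂ AD]
2. C_y = 96/25  [A, D, C are collinear ∩ BC ⟂ AD]
   → C = (178/25, 96/25)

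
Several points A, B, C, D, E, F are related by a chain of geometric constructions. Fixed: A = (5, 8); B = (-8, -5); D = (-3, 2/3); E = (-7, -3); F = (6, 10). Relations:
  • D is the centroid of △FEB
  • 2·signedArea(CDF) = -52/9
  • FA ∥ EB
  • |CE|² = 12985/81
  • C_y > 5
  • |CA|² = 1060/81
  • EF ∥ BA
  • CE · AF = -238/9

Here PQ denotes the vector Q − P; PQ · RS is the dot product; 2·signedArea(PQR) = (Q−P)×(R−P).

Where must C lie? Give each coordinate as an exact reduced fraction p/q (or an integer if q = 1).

1. C_x = 7/3  [2·signedArea(CDF) = -52/9 ∩ CE · AF = -238/9]
2. C_y = 50/9  [2·signedArea(CDF) = -52/9 ∩ CE · AF = -238/9]
   → C = (7/3, 50/9)

C = (7/3, 50/9)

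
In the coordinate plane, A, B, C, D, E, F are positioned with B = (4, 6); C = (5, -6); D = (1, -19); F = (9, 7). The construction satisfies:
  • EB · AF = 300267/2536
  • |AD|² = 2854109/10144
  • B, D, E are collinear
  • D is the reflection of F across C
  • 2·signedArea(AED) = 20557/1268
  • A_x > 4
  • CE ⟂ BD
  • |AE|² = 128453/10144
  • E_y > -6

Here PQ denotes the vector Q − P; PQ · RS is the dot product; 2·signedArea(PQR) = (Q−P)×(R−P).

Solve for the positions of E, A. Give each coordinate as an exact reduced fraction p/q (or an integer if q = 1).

A = (10641/2536, -6425/2536)
E = (1645/634, -3621/634)

1. E_x = 1645/634  [B, D, E are collinear ∩ CE ⟂ BD]
2. E_y = -3621/634  [B, D, E are collinear ∩ CE ⟂ BD]
   → E = (1645/634, -3621/634)
3. A_x = 10641/2536  [2·signedArea(AED) = 20557/1268 ∩ EB · AF = 300267/2536]
4. A_y = -6425/2536  [2·signedArea(AED) = 20557/1268 ∩ EB · AF = 300267/2536]
   → A = (10641/2536, -6425/2536)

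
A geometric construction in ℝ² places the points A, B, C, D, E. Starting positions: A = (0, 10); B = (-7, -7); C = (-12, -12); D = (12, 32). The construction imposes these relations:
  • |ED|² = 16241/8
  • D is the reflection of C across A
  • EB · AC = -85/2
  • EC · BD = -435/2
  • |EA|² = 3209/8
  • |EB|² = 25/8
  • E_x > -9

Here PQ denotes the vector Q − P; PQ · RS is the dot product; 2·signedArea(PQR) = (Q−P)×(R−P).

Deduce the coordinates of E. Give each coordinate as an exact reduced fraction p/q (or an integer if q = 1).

1. E_x = -33/4  [EB · AC = -85/2 ∩ EC · BD = -435/2]
2. E_y = -33/4  [EB · AC = -85/2 ∩ EC · BD = -435/2]
   → E = (-33/4, -33/4)

E = (-33/4, -33/4)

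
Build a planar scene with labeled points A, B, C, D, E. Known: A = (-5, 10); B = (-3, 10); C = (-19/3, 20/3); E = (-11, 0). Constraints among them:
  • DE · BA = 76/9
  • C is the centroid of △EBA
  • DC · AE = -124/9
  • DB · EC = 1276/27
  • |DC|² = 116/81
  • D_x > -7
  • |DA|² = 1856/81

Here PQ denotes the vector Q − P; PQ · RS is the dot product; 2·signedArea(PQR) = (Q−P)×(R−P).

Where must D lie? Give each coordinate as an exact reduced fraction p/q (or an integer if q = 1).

1. D_x = -61/9  [DC · AE = -124/9 ∩ DB · EC = 1276/27]
2. D_y = 50/9  [DC · AE = -124/9 ∩ DB · EC = 1276/27]
   → D = (-61/9, 50/9)

D = (-61/9, 50/9)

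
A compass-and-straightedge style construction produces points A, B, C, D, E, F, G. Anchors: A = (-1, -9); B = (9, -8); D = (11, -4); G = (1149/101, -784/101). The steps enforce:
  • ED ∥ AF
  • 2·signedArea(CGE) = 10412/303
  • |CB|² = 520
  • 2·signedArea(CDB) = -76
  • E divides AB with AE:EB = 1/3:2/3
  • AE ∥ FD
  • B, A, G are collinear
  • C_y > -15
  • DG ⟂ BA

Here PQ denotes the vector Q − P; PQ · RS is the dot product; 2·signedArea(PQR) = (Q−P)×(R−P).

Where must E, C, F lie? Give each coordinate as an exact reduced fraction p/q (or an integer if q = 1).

C = (-13, -14)
E = (7/3, -26/3)
F = (23/3, -13/3)

1. E_x = 7/3  [E divides AB with AE:EB = 1/3:2/3]
2. E_y = -26/3  [E divides AB with AE:EB = 1/3:2/3]
   → E = (7/3, -26/3)
3. C_x = -13  [2·signedArea(CDB) = -76 ∩ 2·signedArea(CGE) = 10412/303]
4. C_y = -14  [2·signedArea(CDB) = -76 ∩ 2·signedArea(CGE) = 10412/303]
   → C = (-13, -14)
5. F_x = 23/3  [AE ∥ FD ∩ ED ∥ AF]
6. F_y = -13/3  [AE ∥ FD ∩ ED ∥ AF]
   → F = (23/3, -13/3)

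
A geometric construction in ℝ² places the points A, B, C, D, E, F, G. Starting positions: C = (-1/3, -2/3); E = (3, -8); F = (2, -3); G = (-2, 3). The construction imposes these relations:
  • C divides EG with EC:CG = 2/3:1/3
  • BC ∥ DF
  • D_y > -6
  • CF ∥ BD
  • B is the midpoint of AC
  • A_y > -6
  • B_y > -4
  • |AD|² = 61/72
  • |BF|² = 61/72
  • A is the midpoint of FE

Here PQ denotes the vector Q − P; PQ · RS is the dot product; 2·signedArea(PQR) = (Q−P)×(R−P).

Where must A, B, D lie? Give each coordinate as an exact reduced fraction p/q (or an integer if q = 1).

1. A_x = 5/2  [A is the midpoint of FE]
2. A_y = -11/2  [A is the midpoint of FE]
   → A = (5/2, -11/2)
3. B_x = 13/12  [B is the midpoint of AC]
4. B_y = -37/12  [B is the midpoint of AC]
   → B = (13/12, -37/12)
5. D_x = 41/12  [BC ∥ DF ∩ CF ∥ BD]
6. D_y = -65/12  [BC ∥ DF ∩ CF ∥ BD]
   → D = (41/12, -65/12)

A = (5/2, -11/2)
B = (13/12, -37/12)
D = (41/12, -65/12)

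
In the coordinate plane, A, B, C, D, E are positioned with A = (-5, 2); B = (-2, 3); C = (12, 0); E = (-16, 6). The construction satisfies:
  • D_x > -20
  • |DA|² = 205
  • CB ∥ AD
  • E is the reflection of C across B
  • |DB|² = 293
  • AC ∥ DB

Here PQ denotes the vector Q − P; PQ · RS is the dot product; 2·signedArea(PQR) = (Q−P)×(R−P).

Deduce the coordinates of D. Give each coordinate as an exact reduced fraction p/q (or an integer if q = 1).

1. D_x = -19  [AC ∥ DB ∩ CB ∥ AD]
2. D_y = 5  [AC ∥ DB ∩ CB ∥ AD]
   → D = (-19, 5)

D = (-19, 5)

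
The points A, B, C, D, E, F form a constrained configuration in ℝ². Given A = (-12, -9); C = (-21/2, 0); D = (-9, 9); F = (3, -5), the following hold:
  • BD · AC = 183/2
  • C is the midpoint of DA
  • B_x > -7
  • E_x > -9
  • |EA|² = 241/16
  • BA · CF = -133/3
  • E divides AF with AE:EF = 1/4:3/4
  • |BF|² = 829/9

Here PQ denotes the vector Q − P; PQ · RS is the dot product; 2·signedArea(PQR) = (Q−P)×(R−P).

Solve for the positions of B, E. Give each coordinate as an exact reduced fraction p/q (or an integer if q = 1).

1. B_x = -6  [BA · CF = -133/3 ∩ BD · AC = 183/2]
2. B_y = -5/3  [BA · CF = -133/3 ∩ BD · AC = 183/2]
   → B = (-6, -5/3)
3. E_x = -33/4  [E divides AF with AE:EF = 1/4:3/4]
4. E_y = -8  [E divides AF with AE:EF = 1/4:3/4]
   → E = (-33/4, -8)

B = (-6, -5/3)
E = (-33/4, -8)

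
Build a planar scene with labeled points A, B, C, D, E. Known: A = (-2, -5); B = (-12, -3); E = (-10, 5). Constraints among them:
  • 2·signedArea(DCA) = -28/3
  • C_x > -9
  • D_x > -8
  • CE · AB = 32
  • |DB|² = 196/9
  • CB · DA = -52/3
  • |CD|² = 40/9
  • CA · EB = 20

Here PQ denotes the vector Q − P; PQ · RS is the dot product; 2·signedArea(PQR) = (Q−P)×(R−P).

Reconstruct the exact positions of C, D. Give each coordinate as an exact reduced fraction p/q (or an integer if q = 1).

C = (-8, -1)
D = (-22/3, -3)

1. C_x = -8  [CE · AB = 32 ∩ CA · EB = 20]
2. C_y = -1  [CE · AB = 32 ∩ CA · EB = 20]
   → C = (-8, -1)
3. D_x = -22/3  [2·signedArea(DCA) = -28/3 ∩ CB · DA = -52/3]
4. D_y = -3  [2·signedArea(DCA) = -28/3 ∩ CB · DA = -52/3]
   → D = (-22/3, -3)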